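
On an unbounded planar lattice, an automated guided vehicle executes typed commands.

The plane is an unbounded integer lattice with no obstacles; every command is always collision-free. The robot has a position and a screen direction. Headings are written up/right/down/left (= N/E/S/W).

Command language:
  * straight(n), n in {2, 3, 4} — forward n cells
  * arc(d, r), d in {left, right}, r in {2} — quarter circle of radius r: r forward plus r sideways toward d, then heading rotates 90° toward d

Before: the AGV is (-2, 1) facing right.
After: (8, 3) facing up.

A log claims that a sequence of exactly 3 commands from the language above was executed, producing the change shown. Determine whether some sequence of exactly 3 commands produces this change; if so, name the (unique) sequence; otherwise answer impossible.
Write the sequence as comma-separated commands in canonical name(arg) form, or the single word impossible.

key: cell and facing (now N) both changed — the 3 commands mix motion and turning
begin: (-2, 1) facing right
step 1 (straight(4)): (2, 1) facing right
step 2 (straight(4)): (6, 1) facing right
step 3 (arc(left, 2)): (8, 3) facing up
no other 3-command option fits: unique.

straight(4), straight(4), arc(left, 2)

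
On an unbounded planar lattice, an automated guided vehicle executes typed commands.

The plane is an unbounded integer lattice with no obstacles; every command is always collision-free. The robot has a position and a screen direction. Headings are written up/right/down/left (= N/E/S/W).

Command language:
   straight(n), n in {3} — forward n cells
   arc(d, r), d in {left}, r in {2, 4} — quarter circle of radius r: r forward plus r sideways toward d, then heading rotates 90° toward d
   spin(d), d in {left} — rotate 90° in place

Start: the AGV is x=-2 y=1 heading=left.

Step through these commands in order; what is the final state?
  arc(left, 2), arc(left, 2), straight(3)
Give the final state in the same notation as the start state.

from: x=-2 y=1 heading=left
1. arc(left, 2) → x=-4 y=-1 heading=down
2. arc(left, 2) → x=-2 y=-3 heading=right
3. straight(3) → x=1 y=-3 heading=right

x=1 y=-3 heading=right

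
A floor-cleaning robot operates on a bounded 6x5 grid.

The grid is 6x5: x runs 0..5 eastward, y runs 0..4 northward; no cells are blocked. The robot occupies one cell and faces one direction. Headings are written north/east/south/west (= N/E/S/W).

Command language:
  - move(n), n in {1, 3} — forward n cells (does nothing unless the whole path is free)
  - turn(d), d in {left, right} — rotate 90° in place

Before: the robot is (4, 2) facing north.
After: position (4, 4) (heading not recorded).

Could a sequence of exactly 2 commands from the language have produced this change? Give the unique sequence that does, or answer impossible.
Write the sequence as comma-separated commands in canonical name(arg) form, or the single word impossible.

move(1), move(1)

begin: (4, 2) facing north
t=1 move(1) ⇒ (4, 3) facing north
t=2 move(1) ⇒ (4, 4) facing north
no other 2-command option fits: unique.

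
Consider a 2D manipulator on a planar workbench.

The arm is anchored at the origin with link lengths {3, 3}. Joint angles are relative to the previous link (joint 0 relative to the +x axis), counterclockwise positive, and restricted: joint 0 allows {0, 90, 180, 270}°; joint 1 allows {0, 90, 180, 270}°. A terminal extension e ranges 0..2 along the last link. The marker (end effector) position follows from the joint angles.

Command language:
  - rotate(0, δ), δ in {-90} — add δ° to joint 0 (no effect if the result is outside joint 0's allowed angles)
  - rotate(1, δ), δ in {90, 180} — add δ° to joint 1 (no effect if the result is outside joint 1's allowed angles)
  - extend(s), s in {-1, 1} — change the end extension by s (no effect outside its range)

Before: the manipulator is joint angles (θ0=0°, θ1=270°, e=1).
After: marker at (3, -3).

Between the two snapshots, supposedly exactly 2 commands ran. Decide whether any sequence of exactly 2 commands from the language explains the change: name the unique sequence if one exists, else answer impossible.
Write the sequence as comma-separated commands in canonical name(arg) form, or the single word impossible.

extend(-1), extend(-1)

begin: joint angles (θ0=0°, θ1=270°, e=1)
[1] after extend(-1): joint angles (θ0=0°, θ1=270°, e=0)
[2] after extend(-1): joint angles (θ0=0°, θ1=270°, e=0)
no other 2-command option fits: unique.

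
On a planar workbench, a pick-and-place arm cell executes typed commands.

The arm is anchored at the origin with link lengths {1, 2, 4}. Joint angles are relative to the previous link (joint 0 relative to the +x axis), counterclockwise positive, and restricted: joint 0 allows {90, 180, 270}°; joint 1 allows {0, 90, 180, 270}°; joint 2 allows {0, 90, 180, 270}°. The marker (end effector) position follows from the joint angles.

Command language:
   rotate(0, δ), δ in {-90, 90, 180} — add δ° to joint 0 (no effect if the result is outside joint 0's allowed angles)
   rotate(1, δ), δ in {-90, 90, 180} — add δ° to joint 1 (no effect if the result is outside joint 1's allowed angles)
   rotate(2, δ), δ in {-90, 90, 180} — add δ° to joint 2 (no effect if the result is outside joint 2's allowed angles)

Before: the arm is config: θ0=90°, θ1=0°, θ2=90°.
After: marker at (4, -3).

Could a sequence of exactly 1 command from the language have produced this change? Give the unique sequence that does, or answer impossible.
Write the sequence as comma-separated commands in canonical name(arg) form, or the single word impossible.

initial: config: θ0=90°, θ1=0°, θ2=90°
[1] after rotate(0, 180): config: θ0=270°, θ1=0°, θ2=90°
no rival 1-sequence matches.

rotate(0, 180)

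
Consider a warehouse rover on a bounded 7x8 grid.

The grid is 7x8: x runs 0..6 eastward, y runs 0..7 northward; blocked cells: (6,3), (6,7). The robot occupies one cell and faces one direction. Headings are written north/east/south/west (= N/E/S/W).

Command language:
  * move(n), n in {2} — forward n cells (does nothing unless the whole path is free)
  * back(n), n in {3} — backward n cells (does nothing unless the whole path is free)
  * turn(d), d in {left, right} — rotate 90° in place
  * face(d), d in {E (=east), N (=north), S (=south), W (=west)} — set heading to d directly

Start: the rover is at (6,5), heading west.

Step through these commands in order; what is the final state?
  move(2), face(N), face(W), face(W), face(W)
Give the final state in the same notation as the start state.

at (4,5), heading west

from: at (6,5), heading west
t=1 move(2) ⇒ at (4,5), heading west
t=2 face(N) ⇒ at (4,5), heading north
t=3 face(W) ⇒ at (4,5), heading west
t=4 face(W) ⇒ at (4,5), heading west
t=5 face(W) ⇒ at (4,5), heading west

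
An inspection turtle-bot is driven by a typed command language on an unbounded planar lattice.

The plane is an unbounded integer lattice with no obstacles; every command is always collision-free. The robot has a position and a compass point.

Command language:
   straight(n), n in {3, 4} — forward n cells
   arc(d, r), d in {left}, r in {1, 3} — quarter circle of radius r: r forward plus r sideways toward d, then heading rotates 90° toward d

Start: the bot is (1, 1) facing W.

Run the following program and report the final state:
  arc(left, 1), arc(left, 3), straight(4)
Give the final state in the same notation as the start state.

initial: (1, 1) facing W
1. arc(left, 1) → (0, 0) facing S
2. arc(left, 3) → (3, -3) facing E
3. straight(4) → (7, -3) facing E

(7, -3) facing E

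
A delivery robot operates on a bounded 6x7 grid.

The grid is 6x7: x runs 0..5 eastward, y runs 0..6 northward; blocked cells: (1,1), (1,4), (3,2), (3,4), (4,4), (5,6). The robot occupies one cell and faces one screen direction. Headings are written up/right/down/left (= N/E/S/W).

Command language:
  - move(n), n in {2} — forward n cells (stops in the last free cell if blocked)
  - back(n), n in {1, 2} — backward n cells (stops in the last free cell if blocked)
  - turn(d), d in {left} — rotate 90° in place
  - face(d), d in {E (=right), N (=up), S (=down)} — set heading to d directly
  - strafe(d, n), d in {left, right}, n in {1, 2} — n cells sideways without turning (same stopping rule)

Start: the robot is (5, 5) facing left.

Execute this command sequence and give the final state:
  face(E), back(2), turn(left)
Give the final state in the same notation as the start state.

start: (5, 5) facing left
1. face(E) → (5, 5) facing right
2. back(2) → (3, 5) facing right
3. turn(left) → (3, 5) facing up

(3, 5) facing up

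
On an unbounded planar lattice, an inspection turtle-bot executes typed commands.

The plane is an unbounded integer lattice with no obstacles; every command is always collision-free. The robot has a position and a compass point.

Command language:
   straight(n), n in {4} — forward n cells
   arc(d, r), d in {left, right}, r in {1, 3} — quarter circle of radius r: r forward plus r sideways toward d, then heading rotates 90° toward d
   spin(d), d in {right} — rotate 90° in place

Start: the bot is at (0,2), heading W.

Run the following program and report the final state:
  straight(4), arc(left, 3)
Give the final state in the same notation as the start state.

at (-7,-1), heading S

from: at (0,2), heading W
[1] after straight(4): at (-4,2), heading W
[2] after arc(left, 3): at (-7,-1), heading S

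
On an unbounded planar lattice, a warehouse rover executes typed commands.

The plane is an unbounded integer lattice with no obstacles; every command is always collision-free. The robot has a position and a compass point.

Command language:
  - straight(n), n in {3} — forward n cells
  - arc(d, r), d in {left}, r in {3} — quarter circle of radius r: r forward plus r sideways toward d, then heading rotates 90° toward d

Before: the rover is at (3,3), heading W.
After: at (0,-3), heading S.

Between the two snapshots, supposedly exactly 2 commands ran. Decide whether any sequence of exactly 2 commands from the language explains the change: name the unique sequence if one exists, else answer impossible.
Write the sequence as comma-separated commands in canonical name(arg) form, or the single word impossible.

arc(left, 3), straight(3)

key: position moved to (0,-3) AND the heading swung to S — translation plus rotation needed
initial: at (3,3), heading W
[1] after arc(left, 3): at (0,0), heading S
[2] after straight(3): at (0,-3), heading S
no rival 2-sequence matches.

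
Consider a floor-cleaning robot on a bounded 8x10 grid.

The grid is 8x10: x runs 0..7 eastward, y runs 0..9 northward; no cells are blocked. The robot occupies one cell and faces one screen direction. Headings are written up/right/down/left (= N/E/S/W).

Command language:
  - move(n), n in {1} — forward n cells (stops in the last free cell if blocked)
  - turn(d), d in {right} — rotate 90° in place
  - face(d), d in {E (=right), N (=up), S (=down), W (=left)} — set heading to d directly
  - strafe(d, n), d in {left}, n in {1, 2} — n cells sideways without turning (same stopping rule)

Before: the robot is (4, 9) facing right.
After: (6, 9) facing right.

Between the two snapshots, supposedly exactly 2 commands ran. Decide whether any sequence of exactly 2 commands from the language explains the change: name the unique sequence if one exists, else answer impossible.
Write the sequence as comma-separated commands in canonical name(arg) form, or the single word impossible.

key: still facing E at the end — nothing in the sequence rotates
initial: (4, 9) facing right
[1] after move(1): (5, 9) facing right
[2] after move(1): (6, 9) facing right
all 64 alternatives checked — unique.

move(1), move(1)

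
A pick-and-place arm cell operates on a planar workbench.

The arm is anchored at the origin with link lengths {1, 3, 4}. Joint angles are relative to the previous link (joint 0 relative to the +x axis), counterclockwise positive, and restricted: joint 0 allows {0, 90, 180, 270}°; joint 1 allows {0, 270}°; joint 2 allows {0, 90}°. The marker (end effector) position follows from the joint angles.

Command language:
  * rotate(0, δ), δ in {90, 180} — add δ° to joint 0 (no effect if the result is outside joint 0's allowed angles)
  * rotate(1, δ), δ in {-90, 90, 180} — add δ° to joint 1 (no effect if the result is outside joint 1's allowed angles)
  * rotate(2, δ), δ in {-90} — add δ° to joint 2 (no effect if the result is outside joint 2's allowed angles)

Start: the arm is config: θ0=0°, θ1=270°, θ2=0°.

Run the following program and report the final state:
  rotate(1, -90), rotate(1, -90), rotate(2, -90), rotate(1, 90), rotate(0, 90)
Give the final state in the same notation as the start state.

config: θ0=90°, θ1=0°, θ2=0°

initial: config: θ0=0°, θ1=270°, θ2=0°
step 1 (rotate(1, -90)): config: θ0=0°, θ1=270°, θ2=0°
step 2 (rotate(1, -90)): config: θ0=0°, θ1=270°, θ2=0°
step 3 (rotate(2, -90)): config: θ0=0°, θ1=270°, θ2=0°
step 4 (rotate(1, 90)): config: θ0=0°, θ1=0°, θ2=0°
step 5 (rotate(0, 90)): config: θ0=90°, θ1=0°, θ2=0°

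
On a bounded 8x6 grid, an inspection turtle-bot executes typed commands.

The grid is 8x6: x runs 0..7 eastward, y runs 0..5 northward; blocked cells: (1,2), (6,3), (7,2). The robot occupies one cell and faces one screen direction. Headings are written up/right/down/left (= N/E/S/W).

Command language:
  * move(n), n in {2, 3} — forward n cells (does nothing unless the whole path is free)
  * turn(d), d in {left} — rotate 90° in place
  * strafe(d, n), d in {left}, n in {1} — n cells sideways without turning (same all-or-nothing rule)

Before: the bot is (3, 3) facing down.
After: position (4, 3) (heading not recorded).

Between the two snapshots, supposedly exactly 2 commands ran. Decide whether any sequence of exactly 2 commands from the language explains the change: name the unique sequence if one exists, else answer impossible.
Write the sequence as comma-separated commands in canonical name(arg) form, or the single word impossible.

key: running turn(left) before strafe(left, 1) would end elsewhere — order is forced
start: (3, 3) facing down
t=1 strafe(left, 1) ⇒ (4, 3) facing down
t=2 turn(left) ⇒ (4, 3) facing right
no rival 2-sequence matches.

strafe(left, 1), turn(left)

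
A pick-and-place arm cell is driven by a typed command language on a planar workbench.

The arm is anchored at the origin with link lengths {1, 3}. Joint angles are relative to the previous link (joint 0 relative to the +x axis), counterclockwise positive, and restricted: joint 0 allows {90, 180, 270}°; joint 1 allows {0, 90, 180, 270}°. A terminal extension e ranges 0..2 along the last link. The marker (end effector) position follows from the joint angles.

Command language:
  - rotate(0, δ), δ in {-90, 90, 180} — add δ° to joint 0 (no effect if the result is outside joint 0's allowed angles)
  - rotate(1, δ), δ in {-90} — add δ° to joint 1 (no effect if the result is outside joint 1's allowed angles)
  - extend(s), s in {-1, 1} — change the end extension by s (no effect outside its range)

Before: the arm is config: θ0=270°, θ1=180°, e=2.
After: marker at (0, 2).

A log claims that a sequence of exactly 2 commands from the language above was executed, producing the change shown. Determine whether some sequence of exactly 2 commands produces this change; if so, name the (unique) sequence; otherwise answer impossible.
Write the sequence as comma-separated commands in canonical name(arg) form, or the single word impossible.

extend(-1), extend(-1)

begin: config: θ0=270°, θ1=180°, e=2
[1] after extend(-1): config: θ0=270°, θ1=180°, e=1
[2] after extend(-1): config: θ0=270°, θ1=180°, e=0
no other 2-command option fits: unique.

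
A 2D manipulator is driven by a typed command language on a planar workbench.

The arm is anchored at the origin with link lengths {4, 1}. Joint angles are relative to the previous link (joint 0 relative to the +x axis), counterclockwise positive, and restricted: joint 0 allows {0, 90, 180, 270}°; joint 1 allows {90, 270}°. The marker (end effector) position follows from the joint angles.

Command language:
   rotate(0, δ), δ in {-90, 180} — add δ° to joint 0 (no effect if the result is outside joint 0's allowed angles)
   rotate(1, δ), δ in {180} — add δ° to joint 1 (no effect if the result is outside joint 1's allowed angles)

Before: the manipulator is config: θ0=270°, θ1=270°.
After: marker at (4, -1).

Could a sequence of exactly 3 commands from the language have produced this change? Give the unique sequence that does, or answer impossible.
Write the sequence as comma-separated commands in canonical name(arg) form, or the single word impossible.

initial: config: θ0=270°, θ1=270°
t=1 rotate(0, -90) ⇒ config: θ0=180°, θ1=270°
t=2 rotate(0, -90) ⇒ config: θ0=90°, θ1=270°
t=3 rotate(0, -90) ⇒ config: θ0=0°, θ1=270°
no rival 3-sequence matches.

rotate(0, -90), rotate(0, -90), rotate(0, -90)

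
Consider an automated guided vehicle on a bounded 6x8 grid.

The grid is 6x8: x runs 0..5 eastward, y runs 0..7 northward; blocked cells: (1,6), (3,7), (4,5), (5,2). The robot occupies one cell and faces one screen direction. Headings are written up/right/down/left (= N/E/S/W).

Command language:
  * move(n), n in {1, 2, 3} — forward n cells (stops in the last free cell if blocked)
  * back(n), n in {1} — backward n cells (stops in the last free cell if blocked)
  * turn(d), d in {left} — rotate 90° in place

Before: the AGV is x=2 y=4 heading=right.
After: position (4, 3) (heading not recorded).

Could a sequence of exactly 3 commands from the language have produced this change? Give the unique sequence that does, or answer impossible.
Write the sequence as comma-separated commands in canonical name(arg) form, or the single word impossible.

key: running back(1) before move(2) would end elsewhere — order is forced
start: x=2 y=4 heading=right
[1] after move(2): x=4 y=4 heading=right
[2] after turn(left): x=4 y=4 heading=up
[3] after back(1): x=4 y=3 heading=up
all 125 alternatives checked — unique.

move(2), turn(left), back(1)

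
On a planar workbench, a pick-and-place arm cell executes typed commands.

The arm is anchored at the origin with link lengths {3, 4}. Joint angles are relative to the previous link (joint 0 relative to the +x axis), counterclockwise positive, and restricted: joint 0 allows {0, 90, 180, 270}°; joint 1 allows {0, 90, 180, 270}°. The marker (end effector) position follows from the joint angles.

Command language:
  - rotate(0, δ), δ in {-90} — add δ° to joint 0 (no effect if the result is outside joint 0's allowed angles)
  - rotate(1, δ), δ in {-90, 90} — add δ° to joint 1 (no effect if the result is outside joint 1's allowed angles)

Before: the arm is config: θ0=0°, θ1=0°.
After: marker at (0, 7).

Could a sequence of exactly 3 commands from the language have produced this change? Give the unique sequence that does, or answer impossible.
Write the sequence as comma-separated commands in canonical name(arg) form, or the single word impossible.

rotate(0, -90), rotate(0, -90), rotate(0, -90)

initial: config: θ0=0°, θ1=0°
step 1 (rotate(0, -90)): config: θ0=270°, θ1=0°
step 2 (rotate(0, -90)): config: θ0=180°, θ1=0°
step 3 (rotate(0, -90)): config: θ0=90°, θ1=0°
uniquely the one of 27 3-step routes that fits.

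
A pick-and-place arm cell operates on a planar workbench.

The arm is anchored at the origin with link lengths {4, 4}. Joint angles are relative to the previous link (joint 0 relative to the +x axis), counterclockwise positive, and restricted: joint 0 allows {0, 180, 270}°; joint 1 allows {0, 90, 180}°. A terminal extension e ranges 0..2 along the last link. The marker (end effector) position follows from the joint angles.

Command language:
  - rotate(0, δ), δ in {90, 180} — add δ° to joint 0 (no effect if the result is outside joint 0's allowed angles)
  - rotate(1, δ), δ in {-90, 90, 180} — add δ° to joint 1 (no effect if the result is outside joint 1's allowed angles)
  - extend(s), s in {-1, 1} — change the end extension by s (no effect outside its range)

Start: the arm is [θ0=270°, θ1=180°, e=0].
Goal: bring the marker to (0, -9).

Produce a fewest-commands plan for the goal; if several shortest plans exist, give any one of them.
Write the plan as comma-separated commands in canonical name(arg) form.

extend(1), rotate(1, 180)

start: [θ0=270°, θ1=180°, e=0]
1. extend(1) → [θ0=270°, θ1=180°, e=1]
2. rotate(1, 180) → [θ0=270°, θ1=0°, e=1]
no 1-step plan works, so 2 is optimal.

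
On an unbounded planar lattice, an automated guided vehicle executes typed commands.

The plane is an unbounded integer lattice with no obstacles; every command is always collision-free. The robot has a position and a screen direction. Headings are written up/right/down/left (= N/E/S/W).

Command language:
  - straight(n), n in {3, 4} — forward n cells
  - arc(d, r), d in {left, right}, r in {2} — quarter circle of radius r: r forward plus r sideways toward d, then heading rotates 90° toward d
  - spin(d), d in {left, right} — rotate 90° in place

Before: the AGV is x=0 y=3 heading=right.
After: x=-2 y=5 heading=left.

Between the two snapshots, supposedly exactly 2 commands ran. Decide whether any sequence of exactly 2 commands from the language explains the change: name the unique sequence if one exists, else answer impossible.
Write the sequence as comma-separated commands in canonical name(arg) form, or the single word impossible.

spin(left), arc(left, 2)

key: running arc(left, 2) before spin(left) would end elsewhere — order is forced
from: x=0 y=3 heading=right
1. spin(left) → x=0 y=3 heading=up
2. arc(left, 2) → x=-2 y=5 heading=left
no rival 2-sequence matches.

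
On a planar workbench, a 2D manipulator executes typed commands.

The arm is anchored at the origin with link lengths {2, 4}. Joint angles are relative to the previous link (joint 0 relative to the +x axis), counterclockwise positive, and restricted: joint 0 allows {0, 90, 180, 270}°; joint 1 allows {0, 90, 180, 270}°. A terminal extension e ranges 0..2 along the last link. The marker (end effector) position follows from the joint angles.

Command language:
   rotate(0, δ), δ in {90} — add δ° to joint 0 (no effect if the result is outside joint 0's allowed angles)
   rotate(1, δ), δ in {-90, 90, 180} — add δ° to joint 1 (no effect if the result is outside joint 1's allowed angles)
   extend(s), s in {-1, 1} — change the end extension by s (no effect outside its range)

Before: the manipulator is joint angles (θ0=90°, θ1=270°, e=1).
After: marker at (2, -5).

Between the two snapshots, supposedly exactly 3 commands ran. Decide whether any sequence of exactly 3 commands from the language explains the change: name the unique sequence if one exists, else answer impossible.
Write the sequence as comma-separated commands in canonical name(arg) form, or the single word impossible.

from: joint angles (θ0=90°, θ1=270°, e=1)
step 1 (rotate(0, 90)): joint angles (θ0=180°, θ1=270°, e=1)
step 2 (rotate(0, 90)): joint angles (θ0=270°, θ1=270°, e=1)
step 3 (rotate(0, 90)): joint angles (θ0=0°, θ1=270°, e=1)
uniquely the one of 216 3-step routes that fits.

rotate(0, 90), rotate(0, 90), rotate(0, 90)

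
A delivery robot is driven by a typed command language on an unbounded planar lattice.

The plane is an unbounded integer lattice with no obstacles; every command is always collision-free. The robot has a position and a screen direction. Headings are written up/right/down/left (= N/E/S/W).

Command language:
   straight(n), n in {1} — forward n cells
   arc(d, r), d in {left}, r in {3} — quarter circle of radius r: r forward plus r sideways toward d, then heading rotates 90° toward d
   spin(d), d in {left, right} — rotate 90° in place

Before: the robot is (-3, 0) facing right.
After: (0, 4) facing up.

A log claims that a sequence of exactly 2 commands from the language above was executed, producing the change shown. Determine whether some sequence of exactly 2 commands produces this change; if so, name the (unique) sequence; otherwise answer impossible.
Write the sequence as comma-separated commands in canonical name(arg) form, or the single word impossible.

key: order matters: swapping arc(left, 3) and straight(1) lands elsewhere
initial: (-3, 0) facing right
[1] after arc(left, 3): (0, 3) facing up
[2] after straight(1): (0, 4) facing up
uniquely the one of 16 2-step routes that fits.

arc(left, 3), straight(1)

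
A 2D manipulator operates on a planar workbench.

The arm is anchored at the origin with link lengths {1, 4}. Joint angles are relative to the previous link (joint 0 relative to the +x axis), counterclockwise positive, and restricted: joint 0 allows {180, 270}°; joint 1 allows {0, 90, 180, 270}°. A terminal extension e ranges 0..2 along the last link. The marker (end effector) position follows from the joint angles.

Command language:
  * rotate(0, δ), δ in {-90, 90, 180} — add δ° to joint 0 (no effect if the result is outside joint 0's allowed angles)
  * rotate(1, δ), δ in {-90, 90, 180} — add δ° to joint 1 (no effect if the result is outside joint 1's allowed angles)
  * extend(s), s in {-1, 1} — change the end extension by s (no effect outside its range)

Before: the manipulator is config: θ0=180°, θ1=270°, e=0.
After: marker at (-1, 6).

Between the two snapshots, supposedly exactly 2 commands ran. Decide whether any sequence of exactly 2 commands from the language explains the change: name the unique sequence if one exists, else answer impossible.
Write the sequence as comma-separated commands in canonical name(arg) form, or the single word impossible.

initial: config: θ0=180°, θ1=270°, e=0
step 1 (extend(1)): config: θ0=180°, θ1=270°, e=1
step 2 (extend(1)): config: θ0=180°, θ1=270°, e=2
no other 2-command option fits: unique.

extend(1), extend(1)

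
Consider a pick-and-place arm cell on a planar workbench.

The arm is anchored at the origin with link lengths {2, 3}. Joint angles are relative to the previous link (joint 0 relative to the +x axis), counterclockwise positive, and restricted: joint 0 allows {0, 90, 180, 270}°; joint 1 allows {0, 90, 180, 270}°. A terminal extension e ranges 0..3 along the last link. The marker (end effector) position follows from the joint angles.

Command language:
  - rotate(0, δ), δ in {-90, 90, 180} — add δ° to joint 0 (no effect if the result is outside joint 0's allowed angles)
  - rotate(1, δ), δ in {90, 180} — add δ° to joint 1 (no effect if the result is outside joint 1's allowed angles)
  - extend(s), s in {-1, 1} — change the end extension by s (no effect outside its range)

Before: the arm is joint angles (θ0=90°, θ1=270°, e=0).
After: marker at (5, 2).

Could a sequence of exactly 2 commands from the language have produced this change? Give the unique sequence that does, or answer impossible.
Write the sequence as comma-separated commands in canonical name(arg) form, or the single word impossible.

begin: joint angles (θ0=90°, θ1=270°, e=0)
step 1 (extend(1)): joint angles (θ0=90°, θ1=270°, e=1)
step 2 (extend(1)): joint angles (θ0=90°, θ1=270°, e=2)
all 49 alternatives checked — unique.

extend(1), extend(1)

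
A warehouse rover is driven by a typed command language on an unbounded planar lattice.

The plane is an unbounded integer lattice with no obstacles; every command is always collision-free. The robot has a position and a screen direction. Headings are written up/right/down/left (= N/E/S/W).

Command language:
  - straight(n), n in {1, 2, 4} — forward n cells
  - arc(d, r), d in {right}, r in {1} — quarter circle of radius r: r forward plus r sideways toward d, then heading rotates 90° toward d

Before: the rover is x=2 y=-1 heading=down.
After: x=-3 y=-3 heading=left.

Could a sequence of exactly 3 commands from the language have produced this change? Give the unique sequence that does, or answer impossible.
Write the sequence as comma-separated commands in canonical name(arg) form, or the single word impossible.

key: order matters: swapping straight(1) and straight(4) lands elsewhere
initial: x=2 y=-1 heading=down
1. straight(1) → x=2 y=-2 heading=down
2. arc(right, 1) → x=1 y=-3 heading=left
3. straight(4) → x=-3 y=-3 heading=left
no other 3-command option fits: unique.

straight(1), arc(right, 1), straight(4)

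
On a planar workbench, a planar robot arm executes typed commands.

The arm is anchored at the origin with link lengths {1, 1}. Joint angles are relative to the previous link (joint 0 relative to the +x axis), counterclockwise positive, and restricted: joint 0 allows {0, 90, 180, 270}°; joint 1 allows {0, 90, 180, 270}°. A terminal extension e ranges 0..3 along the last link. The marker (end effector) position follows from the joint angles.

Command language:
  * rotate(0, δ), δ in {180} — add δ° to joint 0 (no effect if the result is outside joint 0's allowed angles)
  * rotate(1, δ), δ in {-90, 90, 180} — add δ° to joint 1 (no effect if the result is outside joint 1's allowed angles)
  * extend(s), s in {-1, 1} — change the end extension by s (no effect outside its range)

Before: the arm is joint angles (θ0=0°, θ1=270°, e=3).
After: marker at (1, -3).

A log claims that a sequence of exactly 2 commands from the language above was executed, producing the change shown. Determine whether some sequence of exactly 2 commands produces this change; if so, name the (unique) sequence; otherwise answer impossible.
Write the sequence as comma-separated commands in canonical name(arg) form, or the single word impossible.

extend(1), extend(-1)

key: order matters: swapping extend(1) and extend(-1) lands elsewhere
begin: joint angles (θ0=0°, θ1=270°, e=3)
1. extend(1) → joint angles (θ0=0°, θ1=270°, e=3)
2. extend(-1) → joint angles (θ0=0°, θ1=270°, e=2)
uniquely the one of 36 2-step routes that fits.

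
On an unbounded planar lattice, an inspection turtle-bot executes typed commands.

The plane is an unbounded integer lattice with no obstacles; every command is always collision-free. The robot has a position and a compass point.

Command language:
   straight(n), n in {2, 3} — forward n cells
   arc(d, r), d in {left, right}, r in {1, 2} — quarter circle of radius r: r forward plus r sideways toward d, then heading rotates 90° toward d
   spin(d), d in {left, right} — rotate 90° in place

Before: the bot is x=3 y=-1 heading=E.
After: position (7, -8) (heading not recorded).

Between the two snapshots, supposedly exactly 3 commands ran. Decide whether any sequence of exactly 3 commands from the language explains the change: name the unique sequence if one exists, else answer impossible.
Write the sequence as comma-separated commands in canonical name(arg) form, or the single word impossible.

key: running arc(left, 2) before arc(right, 2) would end elsewhere — order is forced
from: x=3 y=-1 heading=E
1. arc(right, 2) → x=5 y=-3 heading=S
2. straight(3) → x=5 y=-6 heading=S
3. arc(left, 2) → x=7 y=-8 heading=E
no rival 3-sequence matches.

arc(right, 2), straight(3), arc(left, 2)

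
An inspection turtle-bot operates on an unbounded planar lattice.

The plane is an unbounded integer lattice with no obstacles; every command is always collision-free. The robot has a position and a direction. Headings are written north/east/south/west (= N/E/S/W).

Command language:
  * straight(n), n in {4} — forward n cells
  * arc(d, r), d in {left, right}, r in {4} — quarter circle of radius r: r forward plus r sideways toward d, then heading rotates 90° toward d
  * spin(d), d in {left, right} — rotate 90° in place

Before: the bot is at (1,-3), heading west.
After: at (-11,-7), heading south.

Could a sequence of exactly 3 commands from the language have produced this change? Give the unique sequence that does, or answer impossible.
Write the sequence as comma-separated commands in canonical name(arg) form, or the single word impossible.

straight(4), straight(4), arc(left, 4)

key: cell and facing (now S) both changed — the 3 commands mix motion and turning
begin: at (1,-3), heading west
1. straight(4) → at (-3,-3), heading west
2. straight(4) → at (-7,-3), heading west
3. arc(left, 4) → at (-11,-7), heading south
no other 3-command option fits: unique.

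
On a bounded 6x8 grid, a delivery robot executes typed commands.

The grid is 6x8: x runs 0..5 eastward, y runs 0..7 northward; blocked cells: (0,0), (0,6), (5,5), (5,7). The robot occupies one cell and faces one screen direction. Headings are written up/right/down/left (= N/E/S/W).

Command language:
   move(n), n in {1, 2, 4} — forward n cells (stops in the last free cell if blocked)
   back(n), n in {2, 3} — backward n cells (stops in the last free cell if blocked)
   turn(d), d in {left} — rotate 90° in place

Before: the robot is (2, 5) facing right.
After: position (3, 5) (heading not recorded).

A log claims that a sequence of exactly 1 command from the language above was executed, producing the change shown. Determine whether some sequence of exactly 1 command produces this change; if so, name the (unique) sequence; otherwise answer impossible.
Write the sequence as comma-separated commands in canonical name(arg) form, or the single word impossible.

move(1)

begin: (2, 5) facing right
step 1 (move(1)): (3, 5) facing right
no rival 1-sequence matches.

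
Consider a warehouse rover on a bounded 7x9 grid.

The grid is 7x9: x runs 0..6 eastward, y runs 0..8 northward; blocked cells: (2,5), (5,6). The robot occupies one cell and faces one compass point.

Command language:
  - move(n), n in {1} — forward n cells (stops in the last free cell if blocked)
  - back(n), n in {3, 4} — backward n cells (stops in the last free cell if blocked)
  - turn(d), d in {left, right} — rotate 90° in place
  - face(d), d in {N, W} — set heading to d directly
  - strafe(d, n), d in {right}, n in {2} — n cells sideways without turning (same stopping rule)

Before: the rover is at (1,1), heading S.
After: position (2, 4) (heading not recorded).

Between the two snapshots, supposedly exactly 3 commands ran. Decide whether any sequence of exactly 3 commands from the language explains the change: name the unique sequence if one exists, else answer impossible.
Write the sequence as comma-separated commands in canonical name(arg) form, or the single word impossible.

key: order matters: swapping back(3) and move(1) lands elsewhere
begin: at (1,1), heading S
t=1 back(3) ⇒ at (1,4), heading S
t=2 turn(left) ⇒ at (1,4), heading E
t=3 move(1) ⇒ at (2,4), heading E
all 512 alternatives checked — unique.

back(3), turn(left), move(1)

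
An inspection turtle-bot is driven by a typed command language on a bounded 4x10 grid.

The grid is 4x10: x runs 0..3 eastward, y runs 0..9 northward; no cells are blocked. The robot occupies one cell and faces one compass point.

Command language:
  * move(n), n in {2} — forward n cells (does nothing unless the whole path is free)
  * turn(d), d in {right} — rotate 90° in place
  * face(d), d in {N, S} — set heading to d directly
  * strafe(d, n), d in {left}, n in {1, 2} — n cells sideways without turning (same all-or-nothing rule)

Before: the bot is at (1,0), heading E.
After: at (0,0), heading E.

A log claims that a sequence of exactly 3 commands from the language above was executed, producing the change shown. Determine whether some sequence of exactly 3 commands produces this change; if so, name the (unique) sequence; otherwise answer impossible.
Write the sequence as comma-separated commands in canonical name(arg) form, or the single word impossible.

face(N), strafe(left, 1), turn(right)

key: order matters: swapping face(N) and turn(right) lands elsewhere
start: at (1,0), heading E
step 1 (face(N)): at (1,0), heading N
step 2 (strafe(left, 1)): at (0,0), heading N
step 3 (turn(right)): at (0,0), heading E
all 216 alternatives checked — unique.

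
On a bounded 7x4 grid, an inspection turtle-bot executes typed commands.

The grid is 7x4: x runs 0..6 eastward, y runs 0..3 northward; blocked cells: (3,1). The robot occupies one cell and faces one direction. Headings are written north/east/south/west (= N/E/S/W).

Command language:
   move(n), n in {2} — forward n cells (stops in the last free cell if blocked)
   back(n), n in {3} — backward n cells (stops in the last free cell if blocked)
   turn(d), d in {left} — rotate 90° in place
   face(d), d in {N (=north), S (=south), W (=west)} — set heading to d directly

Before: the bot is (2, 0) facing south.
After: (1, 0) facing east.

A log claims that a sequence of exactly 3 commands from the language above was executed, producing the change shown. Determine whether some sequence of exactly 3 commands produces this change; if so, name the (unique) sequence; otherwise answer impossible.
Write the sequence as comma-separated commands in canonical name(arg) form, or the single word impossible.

turn(left), move(2), back(3)

key: position moved to (1,0) AND the heading swung to E — translation plus rotation needed
from: (2, 0) facing south
step 1 (turn(left)): (2, 0) facing east
step 2 (move(2)): (4, 0) facing east
step 3 (back(3)): (1, 0) facing east
no rival 3-sequence matches.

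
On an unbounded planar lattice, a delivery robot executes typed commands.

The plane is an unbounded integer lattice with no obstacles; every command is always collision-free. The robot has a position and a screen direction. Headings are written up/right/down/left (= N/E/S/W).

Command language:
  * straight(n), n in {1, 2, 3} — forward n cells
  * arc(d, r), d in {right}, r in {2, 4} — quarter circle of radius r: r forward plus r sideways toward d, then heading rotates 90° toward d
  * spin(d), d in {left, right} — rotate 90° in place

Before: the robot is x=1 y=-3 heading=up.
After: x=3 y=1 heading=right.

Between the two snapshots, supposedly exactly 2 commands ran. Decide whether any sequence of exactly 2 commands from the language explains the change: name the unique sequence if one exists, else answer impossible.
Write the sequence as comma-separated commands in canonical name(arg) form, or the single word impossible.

key: position moved to (3,1) AND the heading swung to E — translation plus rotation needed
start: x=1 y=-3 heading=up
[1] after straight(2): x=1 y=-1 heading=up
[2] after arc(right, 2): x=3 y=1 heading=right
all 49 alternatives checked — unique.

straight(2), arc(right, 2)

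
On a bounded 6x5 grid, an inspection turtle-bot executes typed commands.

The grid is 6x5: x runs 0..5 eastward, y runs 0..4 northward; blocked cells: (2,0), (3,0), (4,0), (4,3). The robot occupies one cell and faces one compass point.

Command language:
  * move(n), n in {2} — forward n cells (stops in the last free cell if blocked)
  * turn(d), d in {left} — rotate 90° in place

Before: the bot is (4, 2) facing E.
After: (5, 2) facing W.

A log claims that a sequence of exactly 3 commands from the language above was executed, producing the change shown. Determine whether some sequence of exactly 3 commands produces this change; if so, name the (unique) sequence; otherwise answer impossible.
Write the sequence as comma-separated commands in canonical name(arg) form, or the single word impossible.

key: order matters: swapping move(2) and turn(left) lands elsewhere
begin: (4, 2) facing E
[1] after move(2): (5, 2) facing E
[2] after turn(left): (5, 2) facing N
[3] after turn(left): (5, 2) facing W
all 8 alternatives checked — unique.

move(2), turn(left), turn(left)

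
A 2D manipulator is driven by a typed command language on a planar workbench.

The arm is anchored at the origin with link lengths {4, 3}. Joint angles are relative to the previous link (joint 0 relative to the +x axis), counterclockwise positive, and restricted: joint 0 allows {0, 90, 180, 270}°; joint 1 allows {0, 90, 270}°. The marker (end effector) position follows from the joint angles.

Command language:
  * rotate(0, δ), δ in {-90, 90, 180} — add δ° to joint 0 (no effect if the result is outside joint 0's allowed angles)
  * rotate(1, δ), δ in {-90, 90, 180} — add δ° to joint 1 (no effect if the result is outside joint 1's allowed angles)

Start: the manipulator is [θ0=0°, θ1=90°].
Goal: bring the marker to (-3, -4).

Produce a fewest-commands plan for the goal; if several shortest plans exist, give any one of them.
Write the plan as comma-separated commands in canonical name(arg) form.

start: [θ0=0°, θ1=90°]
t=1 rotate(0, -90) ⇒ [θ0=270°, θ1=90°]
t=2 rotate(1, 180) ⇒ [θ0=270°, θ1=270°]
nothing shorter than 2 reaches the goal.

rotate(0, -90), rotate(1, 180)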